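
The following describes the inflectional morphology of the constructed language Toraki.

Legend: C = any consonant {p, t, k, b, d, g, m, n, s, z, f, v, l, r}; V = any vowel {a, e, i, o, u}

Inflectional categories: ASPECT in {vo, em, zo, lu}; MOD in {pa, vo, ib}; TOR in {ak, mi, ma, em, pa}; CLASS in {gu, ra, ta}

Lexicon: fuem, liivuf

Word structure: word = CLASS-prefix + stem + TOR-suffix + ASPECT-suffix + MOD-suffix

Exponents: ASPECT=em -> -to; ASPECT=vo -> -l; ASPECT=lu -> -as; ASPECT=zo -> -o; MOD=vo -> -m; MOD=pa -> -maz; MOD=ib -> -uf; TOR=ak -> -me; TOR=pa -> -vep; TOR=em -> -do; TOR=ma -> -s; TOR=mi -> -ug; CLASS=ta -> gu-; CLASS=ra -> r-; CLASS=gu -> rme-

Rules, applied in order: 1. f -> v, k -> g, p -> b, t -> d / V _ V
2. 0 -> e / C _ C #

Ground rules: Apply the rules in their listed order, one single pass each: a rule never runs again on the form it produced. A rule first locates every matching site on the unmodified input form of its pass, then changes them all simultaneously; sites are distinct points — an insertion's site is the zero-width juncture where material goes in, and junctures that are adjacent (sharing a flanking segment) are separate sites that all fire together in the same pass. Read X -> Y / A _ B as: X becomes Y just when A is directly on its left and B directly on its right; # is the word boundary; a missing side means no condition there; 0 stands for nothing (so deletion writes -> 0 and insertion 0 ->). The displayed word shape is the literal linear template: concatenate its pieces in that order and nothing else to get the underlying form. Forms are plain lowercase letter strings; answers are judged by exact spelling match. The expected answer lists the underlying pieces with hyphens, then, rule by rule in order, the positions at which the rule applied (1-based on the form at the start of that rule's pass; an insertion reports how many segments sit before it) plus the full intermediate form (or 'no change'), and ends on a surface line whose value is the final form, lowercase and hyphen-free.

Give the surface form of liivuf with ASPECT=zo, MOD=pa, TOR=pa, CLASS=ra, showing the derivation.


underlying: r-liivuf-vep-o-maz
1. f -> v, k -> g, p -> b, t -> d / V _ V: fires at position(s) 10: rliivufvebomaz
2. 0 -> e / C _ C #: no change
surface: rliivufvebomaz


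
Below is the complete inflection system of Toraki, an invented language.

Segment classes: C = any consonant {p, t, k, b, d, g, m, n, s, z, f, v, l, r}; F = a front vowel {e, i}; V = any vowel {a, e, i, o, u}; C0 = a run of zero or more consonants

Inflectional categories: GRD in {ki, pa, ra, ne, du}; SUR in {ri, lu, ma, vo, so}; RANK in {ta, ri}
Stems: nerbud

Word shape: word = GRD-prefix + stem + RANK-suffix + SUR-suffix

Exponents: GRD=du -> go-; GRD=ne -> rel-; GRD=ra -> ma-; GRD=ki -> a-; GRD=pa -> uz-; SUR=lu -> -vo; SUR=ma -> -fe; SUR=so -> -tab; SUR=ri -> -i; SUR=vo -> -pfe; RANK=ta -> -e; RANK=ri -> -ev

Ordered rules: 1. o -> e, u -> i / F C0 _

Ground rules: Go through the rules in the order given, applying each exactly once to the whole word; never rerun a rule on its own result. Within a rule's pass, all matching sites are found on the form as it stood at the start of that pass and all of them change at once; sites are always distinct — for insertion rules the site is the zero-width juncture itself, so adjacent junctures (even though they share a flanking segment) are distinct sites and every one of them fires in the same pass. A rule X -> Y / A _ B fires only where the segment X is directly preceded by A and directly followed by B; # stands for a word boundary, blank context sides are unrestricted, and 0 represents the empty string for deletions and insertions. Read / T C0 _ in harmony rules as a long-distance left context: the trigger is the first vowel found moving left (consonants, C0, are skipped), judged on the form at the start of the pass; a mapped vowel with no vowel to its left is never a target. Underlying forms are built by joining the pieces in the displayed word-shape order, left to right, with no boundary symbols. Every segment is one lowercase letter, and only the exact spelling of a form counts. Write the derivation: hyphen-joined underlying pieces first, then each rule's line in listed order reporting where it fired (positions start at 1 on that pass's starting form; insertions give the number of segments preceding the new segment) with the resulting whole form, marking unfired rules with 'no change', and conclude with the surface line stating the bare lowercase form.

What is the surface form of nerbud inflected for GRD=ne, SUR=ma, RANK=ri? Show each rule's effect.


underlying: rel-nerbud-ev-fe
1. o -> e, u -> i / F C0 _: fires at position(s) 8: relnerbidevfe
surface: relnerbidevfe


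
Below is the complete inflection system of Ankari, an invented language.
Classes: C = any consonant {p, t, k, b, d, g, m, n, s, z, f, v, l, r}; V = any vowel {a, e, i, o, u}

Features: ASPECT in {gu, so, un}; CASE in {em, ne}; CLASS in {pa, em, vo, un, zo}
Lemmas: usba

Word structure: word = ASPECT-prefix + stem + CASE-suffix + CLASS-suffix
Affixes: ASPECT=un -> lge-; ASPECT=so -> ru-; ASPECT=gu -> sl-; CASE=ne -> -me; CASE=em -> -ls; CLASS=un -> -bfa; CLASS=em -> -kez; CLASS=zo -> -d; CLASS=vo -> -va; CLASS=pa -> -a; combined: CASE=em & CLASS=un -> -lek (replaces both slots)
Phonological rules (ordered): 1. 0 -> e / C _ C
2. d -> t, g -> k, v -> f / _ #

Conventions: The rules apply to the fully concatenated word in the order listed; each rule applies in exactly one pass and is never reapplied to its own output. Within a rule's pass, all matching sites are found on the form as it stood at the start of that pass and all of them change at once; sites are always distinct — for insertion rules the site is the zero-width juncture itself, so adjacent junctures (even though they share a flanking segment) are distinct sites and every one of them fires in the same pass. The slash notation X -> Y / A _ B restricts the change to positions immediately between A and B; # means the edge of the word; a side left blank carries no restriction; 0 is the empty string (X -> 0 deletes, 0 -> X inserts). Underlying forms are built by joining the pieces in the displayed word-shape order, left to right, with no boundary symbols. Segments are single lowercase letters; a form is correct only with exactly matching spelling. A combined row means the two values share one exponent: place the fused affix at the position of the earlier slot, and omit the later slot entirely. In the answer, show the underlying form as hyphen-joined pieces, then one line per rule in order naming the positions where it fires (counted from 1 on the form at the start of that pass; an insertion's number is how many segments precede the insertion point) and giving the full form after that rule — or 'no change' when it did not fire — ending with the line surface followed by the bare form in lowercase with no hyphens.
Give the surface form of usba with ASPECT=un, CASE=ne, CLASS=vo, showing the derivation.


underlying: lge-usba-me-va
1. 0 -> e / C _ C: inserts after position(s) 1, 5: legeusebameva
2. d -> t, g -> k, v -> f / _ #: no change
surface: legeusebameva


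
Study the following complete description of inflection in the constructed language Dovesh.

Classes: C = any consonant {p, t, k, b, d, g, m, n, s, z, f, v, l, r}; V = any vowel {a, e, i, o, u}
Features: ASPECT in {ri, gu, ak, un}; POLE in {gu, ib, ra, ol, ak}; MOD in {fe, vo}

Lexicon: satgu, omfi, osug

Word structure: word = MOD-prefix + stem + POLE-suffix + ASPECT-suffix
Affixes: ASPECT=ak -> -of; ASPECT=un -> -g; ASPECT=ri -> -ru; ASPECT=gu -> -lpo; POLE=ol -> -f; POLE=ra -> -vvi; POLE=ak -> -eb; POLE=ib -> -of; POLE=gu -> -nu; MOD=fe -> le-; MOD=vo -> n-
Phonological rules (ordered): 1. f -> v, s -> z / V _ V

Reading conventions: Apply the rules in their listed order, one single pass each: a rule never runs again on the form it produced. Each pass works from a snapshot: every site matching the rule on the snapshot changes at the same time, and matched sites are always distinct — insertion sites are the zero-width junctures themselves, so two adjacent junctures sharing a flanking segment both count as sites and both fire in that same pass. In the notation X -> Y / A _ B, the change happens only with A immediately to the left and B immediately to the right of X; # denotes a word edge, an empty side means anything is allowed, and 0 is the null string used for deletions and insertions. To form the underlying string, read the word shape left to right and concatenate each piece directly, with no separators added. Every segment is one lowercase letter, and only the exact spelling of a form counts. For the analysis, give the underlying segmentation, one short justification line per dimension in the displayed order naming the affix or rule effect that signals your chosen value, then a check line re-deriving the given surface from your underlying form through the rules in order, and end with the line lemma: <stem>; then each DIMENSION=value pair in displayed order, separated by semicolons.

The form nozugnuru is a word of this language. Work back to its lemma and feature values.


underlying: n-osug-nu-ru
ASPECT=ri - signalled by the affix -ru
POLE=gu - signalled by the affix -nu
MOD=vo - signalled by the affix n-
check: nosugnuru -> nozugnuru
lemma: osug; ASPECT=ri; POLE=gu; MOD=vo


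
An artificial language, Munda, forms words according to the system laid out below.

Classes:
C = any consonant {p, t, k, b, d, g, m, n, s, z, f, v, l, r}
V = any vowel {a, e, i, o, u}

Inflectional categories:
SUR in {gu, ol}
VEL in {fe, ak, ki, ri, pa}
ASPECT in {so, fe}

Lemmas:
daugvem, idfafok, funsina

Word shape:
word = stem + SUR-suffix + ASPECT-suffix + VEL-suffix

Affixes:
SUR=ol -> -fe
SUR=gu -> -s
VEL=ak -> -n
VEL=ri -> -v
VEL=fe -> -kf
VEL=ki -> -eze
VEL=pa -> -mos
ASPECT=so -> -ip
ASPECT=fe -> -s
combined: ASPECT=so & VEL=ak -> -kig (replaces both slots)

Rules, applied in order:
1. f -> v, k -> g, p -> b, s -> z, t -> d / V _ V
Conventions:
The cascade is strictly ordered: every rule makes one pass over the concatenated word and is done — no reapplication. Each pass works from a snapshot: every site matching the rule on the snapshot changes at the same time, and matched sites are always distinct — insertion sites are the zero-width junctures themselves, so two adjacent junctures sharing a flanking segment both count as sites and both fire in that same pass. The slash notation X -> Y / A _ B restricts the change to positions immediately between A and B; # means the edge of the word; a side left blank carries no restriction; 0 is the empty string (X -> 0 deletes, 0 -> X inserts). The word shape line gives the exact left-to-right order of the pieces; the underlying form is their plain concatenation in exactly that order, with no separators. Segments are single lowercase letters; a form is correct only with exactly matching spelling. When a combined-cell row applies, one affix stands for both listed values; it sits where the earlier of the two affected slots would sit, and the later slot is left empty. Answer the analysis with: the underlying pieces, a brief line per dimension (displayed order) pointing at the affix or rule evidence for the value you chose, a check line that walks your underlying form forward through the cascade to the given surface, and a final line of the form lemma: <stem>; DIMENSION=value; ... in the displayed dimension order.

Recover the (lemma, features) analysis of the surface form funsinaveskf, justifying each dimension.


underlying: funsina-fe-s-kf
SUR=ol - signalled by the affix -fe
VEL=fe - signalled by the affix -kf
ASPECT=fe - signalled by the affix -s
check: funsinafeskf -> funsinaveskf
lemma: funsina; SUR=ol; VEL=fe; ASPECT=fe


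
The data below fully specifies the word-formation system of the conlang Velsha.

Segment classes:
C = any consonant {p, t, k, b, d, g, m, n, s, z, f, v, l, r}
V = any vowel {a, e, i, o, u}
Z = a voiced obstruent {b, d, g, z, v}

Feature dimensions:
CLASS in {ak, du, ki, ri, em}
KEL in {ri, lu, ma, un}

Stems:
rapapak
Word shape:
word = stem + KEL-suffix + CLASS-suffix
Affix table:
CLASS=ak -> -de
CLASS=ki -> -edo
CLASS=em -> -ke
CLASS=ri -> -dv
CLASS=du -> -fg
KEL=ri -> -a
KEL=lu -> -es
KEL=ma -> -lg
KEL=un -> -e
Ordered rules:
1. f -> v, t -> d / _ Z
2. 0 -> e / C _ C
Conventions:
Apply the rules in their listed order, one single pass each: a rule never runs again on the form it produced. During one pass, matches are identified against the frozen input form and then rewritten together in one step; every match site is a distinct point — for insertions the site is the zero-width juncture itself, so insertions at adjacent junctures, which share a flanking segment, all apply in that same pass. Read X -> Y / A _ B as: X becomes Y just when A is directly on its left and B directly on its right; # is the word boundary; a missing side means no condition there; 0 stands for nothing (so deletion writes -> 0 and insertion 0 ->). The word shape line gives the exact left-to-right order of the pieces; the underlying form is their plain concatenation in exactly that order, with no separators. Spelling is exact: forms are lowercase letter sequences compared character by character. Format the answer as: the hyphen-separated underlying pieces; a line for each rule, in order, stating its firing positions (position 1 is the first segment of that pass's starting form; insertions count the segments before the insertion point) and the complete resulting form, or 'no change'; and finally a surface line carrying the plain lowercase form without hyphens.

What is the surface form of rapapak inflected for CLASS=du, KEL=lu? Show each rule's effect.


underlying: rapapak-es-fg
1. f -> v, t -> d / _ Z: fires at position(s) 10: rapapakesvg
2. 0 -> e / C _ C: inserts after position(s) 9, 10: rapapakeseveg
surface: rapapakeseveg


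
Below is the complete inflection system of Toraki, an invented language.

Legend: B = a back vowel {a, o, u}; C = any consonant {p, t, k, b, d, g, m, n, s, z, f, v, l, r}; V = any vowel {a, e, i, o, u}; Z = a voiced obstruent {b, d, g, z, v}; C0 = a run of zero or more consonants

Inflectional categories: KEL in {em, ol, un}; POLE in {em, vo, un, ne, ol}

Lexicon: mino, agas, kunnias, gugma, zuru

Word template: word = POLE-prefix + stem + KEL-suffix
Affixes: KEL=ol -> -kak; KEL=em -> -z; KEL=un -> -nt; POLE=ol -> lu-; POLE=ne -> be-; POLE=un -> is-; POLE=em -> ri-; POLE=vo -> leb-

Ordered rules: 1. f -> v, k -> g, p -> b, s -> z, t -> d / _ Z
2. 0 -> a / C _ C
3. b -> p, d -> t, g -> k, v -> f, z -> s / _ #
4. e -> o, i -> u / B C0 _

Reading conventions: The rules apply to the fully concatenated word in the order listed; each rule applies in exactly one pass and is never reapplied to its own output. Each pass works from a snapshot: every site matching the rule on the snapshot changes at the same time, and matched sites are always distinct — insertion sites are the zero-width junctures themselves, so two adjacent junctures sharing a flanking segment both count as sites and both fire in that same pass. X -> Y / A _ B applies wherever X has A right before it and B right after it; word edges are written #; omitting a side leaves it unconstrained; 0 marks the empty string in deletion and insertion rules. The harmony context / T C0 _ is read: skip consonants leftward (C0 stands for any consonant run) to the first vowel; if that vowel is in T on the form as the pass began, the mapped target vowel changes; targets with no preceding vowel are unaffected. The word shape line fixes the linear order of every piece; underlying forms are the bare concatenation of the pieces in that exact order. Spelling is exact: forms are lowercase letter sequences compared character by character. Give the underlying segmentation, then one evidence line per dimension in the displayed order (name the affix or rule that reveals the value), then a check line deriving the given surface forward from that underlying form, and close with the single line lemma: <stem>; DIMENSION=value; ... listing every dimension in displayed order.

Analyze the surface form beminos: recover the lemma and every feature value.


underlying: be-mino-z
KEL=em - signalled by the affix -z
POLE=ne - signalled by the affix be-
check: beminoz -> beminoz -> beminoz -> beminos -> beminos
lemma: mino; KEL=em; POLE=ne


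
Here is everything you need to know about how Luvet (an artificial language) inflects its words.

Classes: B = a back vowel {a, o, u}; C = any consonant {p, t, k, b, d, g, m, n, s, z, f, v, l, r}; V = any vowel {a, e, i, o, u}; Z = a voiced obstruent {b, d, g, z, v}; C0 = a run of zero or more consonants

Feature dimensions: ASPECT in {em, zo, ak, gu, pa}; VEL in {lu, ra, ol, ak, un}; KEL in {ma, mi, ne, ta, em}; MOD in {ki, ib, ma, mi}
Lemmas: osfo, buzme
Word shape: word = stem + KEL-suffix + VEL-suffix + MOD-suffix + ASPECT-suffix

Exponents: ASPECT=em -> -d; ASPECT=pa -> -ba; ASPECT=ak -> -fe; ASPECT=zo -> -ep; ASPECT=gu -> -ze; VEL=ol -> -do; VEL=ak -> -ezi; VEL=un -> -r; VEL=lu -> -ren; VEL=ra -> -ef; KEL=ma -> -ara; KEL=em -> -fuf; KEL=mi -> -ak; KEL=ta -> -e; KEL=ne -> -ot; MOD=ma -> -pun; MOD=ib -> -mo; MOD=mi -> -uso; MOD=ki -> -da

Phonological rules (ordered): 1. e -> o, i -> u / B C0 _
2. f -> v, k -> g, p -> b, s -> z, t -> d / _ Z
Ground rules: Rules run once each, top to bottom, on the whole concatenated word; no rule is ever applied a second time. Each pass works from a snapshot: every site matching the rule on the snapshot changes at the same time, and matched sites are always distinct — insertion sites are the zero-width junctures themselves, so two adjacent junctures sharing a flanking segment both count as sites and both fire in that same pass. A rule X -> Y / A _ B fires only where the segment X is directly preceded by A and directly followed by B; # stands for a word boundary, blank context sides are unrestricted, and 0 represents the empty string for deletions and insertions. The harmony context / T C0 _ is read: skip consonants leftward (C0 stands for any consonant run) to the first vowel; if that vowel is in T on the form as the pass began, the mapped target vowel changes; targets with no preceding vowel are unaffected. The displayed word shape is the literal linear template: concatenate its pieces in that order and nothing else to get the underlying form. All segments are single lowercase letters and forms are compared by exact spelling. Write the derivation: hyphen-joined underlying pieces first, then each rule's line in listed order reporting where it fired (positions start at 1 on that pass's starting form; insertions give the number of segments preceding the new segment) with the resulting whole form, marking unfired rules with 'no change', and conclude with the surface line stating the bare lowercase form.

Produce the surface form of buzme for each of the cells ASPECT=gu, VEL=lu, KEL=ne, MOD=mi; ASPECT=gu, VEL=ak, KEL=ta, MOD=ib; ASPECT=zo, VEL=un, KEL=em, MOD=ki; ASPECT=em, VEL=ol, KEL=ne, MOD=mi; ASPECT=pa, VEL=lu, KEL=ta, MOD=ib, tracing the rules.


cell ASPECT=gu, VEL=lu, KEL=ne, MOD=mi:
underlying: buzme-ot-ren-uso-ze
1. e -> o, i -> u / B C0 _: fires at position(s) 5, 9, 15: buzmootronusozo
2. f -> v, k -> g, p -> b, s -> z, t -> d / _ Z: no change
surface: buzmootronusozo

cell ASPECT=gu, VEL=ak, KEL=ta, MOD=ib:
underlying: buzme-e-ezi-mo-ze
1. e -> o, i -> u / B C0 _: fires at position(s) 5, 13: buzmoeezimozo
2. f -> v, k -> g, p -> b, s -> z, t -> d / _ Z: no change
surface: buzmoeezimozo

cell ASPECT=zo, VEL=un, KEL=em, MOD=ki:
underlying: buzme-fuf-r-da-ep
1. e -> o, i -> u / B C0 _: fires at position(s) 5, 12: buzmofufrdaop
2. f -> v, k -> g, p -> b, s -> z, t -> d / _ Z: no change
surface: buzmofufrdaop

cell ASPECT=em, VEL=ol, KEL=ne, MOD=mi:
underlying: buzme-ot-do-uso-d
1. e -> o, i -> u / B C0 _: fires at position(s) 5: buzmootdousod
2. f -> v, k -> g, p -> b, s -> z, t -> d / _ Z: fires at position(s) 7: buzmooddousod
surface: buzmooddousod

cell ASPECT=pa, VEL=lu, KEL=ta, MOD=ib:
underlying: buzme-e-ren-mo-ba
1. e -> o, i -> u / B C0 _: fires at position(s) 5: buzmoerenmoba
2. f -> v, k -> g, p -> b, s -> z, t -> d / _ Z: no change
surface: buzmoerenmoba


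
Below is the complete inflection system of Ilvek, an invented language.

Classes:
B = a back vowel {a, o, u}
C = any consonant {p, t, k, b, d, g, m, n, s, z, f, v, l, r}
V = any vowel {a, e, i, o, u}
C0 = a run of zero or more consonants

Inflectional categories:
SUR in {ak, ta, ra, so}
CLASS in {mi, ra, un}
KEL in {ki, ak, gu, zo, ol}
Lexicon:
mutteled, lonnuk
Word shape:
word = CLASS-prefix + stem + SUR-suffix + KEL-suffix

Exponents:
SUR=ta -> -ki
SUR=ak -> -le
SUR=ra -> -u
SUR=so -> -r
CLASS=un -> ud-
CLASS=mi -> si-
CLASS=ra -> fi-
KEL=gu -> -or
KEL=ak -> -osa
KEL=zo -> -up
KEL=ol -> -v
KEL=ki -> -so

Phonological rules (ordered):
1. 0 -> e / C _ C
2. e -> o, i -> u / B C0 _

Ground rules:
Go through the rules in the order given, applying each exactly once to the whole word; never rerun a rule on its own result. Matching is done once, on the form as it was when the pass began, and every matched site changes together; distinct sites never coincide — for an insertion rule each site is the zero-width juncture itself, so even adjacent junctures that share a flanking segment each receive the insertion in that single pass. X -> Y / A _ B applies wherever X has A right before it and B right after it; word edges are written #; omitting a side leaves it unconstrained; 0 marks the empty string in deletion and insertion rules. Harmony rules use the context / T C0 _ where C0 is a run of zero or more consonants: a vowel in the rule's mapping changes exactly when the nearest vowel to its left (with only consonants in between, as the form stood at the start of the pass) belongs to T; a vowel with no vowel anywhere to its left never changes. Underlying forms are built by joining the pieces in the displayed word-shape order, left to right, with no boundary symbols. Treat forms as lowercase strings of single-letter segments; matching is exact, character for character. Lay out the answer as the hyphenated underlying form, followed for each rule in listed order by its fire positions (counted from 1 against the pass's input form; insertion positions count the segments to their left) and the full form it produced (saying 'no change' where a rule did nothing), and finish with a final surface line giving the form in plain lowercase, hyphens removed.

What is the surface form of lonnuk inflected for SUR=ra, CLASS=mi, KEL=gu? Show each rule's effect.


underlying: si-lonnuk-u-or
1. 0 -> e / C _ C: inserts after position(s) 5: silonenukuor
2. e -> o, i -> u / B C0 _: fires at position(s) 6: silononukuor
surface: silononukuor


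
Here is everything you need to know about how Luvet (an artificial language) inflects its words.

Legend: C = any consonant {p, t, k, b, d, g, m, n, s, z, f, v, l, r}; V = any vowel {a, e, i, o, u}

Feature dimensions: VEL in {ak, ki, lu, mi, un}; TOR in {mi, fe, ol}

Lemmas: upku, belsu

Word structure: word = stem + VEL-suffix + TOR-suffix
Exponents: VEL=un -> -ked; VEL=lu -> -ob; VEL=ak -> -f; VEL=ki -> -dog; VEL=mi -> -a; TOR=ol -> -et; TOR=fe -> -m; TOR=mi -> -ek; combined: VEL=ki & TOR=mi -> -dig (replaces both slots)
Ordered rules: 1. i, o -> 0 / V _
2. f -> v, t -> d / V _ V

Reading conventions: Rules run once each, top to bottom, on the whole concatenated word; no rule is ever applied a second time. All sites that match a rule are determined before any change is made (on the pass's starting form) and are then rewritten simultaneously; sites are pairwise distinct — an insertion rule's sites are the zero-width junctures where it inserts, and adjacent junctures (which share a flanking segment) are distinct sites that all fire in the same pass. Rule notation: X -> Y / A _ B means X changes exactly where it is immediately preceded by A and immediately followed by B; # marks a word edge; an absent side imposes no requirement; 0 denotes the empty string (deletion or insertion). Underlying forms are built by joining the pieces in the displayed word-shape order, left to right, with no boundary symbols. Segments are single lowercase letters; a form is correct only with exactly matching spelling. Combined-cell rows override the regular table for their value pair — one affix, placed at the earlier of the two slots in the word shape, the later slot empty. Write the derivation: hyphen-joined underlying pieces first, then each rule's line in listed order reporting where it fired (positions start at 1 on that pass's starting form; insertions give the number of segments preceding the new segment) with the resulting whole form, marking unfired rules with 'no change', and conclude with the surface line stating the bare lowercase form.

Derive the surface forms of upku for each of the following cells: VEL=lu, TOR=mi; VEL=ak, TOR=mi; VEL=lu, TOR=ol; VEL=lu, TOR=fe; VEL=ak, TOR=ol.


cell VEL=lu, TOR=mi:
underlying: upku-ob-ek
1. i, o -> 0 / V _: fires at position(s) 5: upkubek
2. f -> v, t -> d / V _ V: no change
surface: upkubek

cell VEL=ak, TOR=mi:
underlying: upku-f-ek
1. i, o -> 0 / V _: no change
2. f -> v, t -> d / V _ V: fires at position(s) 5: upkuvek
surface: upkuvek

cell VEL=lu, TOR=ol:
underlying: upku-ob-et
1. i, o -> 0 / V _: fires at position(s) 5: upkubet
2. f -> v, t -> d / V _ V: no change
surface: upkubet

cell VEL=lu, TOR=fe:
underlying: upku-ob-m
1. i, o -> 0 / V _: fires at position(s) 5: upkubm
2. f -> v, t -> d / V _ V: no change
surface: upkubm

cell VEL=ak, TOR=ol:
underlying: upku-f-et
1. i, o -> 0 / V _: no change
2. f -> v, t -> d / V _ V: fires at position(s) 5: upkuvet
surface: upkuvet


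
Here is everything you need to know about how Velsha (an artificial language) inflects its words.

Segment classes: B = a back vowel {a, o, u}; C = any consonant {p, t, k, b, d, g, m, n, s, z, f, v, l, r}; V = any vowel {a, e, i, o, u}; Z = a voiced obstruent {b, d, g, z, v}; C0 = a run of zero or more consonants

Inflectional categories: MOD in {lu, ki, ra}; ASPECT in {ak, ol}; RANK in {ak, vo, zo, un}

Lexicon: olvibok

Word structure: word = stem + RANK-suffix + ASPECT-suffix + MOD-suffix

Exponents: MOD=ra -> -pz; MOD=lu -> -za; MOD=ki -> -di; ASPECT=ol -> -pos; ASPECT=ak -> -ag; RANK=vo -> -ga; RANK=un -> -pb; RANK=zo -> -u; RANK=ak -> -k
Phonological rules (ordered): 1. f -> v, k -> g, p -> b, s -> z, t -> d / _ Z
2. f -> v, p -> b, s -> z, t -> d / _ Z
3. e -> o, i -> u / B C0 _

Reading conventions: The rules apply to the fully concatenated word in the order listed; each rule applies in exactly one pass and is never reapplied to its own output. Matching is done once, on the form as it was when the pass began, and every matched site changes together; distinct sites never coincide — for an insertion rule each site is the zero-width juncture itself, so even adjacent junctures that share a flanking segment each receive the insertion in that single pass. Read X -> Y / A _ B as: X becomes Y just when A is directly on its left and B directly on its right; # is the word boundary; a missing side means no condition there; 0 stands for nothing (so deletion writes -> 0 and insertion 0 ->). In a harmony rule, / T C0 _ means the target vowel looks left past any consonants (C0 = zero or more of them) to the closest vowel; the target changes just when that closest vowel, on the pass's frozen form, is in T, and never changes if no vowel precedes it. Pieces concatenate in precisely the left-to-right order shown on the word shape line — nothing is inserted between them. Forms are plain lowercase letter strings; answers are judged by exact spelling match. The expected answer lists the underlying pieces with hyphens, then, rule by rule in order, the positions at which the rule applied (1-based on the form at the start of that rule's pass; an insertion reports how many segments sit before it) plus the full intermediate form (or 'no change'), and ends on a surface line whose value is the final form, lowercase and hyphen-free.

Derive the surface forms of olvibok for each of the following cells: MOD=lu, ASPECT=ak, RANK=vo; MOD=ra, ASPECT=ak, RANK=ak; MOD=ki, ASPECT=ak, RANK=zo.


cell MOD=lu, ASPECT=ak, RANK=vo:
underlying: olvibok-ga-ag-za
1. f -> v, k -> g, p -> b, s -> z, t -> d / _ Z: fires at position(s) 7: olviboggaagza
2. f -> v, p -> b, s -> z, t -> d / _ Z: no change
3. e -> o, i -> u / B C0 _: fires at position(s) 4: olvuboggaagza
surface: olvuboggaagza

cell MOD=ra, ASPECT=ak, RANK=ak:
underlying: olvibok-k-ag-pz
1. f -> v, k -> g, p -> b, s -> z, t -> d / _ Z: fires at position(s) 11: olvibokkagbz
2. f -> v, p -> b, s -> z, t -> d / _ Z: no change
3. e -> o, i -> u / B C0 _: fires at position(s) 4: olvubokkagbz
surface: olvubokkagbz

cell MOD=ki, ASPECT=ak, RANK=zo:
underlying: olvibok-u-ag-di
1. f -> v, k -> g, p -> b, s -> z, t -> d / _ Z: no change
2. f -> v, p -> b, s -> z, t -> d / _ Z: no change
3. e -> o, i -> u / B C0 _: fires at position(s) 4, 12: olvubokuagdu
surface: olvubokuagdu


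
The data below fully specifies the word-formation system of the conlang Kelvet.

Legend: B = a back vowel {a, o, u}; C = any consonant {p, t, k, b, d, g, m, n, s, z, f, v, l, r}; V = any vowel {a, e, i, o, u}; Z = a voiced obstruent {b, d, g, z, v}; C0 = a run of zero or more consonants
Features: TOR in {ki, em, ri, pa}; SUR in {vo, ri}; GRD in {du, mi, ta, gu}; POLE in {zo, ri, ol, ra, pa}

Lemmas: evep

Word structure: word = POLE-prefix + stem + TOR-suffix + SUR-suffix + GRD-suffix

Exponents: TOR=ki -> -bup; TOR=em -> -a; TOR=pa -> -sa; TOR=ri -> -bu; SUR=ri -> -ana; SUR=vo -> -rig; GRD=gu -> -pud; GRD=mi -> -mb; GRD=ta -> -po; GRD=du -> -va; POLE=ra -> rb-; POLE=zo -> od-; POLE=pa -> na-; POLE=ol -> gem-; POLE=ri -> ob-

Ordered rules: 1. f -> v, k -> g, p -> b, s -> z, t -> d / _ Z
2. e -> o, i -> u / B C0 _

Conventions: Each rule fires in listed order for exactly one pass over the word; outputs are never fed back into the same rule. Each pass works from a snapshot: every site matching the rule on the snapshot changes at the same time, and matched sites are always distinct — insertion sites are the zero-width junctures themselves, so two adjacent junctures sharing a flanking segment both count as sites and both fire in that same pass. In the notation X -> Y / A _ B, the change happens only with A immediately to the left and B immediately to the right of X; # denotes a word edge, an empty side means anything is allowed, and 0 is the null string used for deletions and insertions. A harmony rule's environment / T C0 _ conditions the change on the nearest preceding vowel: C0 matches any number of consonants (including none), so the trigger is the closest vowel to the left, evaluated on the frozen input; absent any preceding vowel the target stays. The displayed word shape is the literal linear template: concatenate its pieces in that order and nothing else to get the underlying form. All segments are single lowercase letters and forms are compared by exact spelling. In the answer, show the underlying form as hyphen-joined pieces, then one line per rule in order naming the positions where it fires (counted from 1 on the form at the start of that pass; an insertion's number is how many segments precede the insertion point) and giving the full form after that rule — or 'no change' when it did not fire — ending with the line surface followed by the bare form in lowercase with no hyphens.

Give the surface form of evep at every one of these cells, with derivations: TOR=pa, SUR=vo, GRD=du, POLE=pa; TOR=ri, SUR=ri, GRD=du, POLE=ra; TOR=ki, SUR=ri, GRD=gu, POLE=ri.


cell TOR=pa, SUR=vo, GRD=du, POLE=pa:
underlying: na-evep-sa-rig-va
1. f -> v, k -> g, p -> b, s -> z, t -> d / _ Z: no change
2. e -> o, i -> u / B C0 _: fires at position(s) 3, 10: naovepsarugva
surface: naovepsarugva

cell TOR=ri, SUR=ri, GRD=du, POLE=ra:
underlying: rb-evep-bu-ana-va
1. f -> v, k -> g, p -> b, s -> z, t -> d / _ Z: fires at position(s) 6: rbevebbuanava
2. e -> o, i -> u / B C0 _: no change
surface: rbevebbuanava

cell TOR=ki, SUR=ri, GRD=gu, POLE=ri:
underlying: ob-evep-bup-ana-pud
1. f -> v, k -> g, p -> b, s -> z, t -> d / _ Z: fires at position(s) 6: obevebbupanapud
2. e -> o, i -> u / B C0 _: fires at position(s) 3: obovebbupanapud
surface: obovebbupanapud


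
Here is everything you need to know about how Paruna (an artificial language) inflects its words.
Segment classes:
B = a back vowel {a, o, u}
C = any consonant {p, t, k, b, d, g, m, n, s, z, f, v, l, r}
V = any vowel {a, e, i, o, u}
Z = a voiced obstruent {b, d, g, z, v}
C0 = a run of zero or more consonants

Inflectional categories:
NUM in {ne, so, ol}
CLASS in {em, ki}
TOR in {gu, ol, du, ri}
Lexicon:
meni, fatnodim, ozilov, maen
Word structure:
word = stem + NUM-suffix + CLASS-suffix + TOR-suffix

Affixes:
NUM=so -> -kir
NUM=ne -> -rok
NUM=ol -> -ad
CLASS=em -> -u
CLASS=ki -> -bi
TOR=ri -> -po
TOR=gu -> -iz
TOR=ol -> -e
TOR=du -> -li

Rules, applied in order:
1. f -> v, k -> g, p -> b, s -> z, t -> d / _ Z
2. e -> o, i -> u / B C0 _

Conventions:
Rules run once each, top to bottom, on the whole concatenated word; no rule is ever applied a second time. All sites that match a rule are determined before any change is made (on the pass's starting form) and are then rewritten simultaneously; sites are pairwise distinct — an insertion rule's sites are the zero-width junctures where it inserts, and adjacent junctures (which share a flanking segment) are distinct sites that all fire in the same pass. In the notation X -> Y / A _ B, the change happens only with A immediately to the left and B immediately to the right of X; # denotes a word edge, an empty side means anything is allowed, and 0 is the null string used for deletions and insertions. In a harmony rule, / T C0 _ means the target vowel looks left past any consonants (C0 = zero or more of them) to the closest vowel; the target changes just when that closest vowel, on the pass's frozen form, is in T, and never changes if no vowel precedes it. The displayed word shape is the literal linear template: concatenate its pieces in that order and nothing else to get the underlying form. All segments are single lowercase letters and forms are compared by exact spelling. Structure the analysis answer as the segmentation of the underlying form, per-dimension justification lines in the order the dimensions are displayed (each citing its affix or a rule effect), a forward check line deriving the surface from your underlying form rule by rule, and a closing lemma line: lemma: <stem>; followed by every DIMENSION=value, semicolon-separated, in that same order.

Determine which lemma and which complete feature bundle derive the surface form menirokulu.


underlying: meni-rok-u-li
NUM=ne - signalled by the affix -rok
CLASS=em - signalled by the affix -u
TOR=du - signalled by the affix -li
check: menirokuli -> menirokuli -> menirokulu
lemma: meni; NUM=ne; CLASS=em; TOR=du


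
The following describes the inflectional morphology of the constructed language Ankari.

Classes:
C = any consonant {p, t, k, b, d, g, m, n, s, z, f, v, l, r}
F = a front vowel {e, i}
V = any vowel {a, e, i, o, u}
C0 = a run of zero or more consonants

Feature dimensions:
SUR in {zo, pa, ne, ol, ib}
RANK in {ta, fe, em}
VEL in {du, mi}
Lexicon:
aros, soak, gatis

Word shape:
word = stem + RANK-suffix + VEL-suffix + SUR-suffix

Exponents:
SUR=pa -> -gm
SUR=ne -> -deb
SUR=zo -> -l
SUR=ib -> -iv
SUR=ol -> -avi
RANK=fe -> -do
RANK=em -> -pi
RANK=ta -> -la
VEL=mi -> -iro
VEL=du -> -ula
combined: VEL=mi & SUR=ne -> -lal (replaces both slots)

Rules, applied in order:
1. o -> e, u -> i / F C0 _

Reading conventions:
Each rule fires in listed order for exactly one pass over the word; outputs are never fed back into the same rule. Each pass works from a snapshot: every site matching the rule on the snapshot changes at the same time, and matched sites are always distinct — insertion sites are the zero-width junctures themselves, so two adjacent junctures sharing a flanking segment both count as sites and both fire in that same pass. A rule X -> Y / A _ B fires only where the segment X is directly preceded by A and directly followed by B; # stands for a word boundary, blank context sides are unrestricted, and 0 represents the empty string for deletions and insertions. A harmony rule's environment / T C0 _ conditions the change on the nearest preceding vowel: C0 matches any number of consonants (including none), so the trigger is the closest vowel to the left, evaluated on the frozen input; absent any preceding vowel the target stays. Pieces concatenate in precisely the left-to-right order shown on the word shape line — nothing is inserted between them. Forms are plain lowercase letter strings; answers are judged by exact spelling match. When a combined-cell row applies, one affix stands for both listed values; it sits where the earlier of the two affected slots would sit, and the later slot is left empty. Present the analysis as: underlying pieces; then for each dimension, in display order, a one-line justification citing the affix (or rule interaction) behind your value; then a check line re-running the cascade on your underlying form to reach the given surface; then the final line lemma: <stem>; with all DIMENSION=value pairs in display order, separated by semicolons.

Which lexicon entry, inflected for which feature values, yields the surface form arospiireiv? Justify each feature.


underlying: aros-pi-iro-iv
SUR=ib - signalled by the affix -iv
RANK=em - signalled by the affix -pi
VEL=mi - signalled by the affix -iro
check: arospiiroiv -> arospiireiv
lemma: aros; SUR=ib; RANK=em; VEL=mi


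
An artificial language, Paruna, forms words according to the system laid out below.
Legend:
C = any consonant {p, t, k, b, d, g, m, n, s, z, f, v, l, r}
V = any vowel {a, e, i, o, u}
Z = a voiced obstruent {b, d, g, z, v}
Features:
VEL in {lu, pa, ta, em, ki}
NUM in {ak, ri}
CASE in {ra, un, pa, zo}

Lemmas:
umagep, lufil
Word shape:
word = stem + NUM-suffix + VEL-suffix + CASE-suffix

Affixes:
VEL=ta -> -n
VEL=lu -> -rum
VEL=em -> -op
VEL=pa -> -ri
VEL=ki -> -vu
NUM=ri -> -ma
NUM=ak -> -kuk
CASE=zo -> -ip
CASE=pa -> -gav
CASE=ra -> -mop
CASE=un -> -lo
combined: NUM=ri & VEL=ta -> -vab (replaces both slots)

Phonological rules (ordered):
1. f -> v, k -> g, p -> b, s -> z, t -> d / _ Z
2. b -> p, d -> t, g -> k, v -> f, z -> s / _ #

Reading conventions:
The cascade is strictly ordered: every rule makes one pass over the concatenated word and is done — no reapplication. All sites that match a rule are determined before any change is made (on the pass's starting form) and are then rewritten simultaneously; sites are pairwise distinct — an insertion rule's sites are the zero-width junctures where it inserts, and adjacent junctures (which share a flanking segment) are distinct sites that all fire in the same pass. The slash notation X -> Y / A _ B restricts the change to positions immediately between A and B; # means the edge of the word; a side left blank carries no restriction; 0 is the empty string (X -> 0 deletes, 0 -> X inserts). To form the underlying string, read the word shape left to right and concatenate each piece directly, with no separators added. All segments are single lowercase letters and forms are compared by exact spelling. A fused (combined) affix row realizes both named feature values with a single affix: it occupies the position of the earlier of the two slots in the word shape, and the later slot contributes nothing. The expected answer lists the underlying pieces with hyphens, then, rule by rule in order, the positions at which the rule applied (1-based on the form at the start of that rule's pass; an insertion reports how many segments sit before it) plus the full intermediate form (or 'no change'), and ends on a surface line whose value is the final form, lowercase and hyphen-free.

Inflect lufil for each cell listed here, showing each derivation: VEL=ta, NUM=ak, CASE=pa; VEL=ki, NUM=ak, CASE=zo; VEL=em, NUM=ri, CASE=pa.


cell VEL=ta, NUM=ak, CASE=pa:
underlying: lufil-kuk-n-gav
1. f -> v, k -> g, p -> b, s -> z, t -> d / _ Z: no change
2. b -> p, d -> t, g -> k, v -> f, z -> s / _ #: fires at position(s) 12: lufilkukngaf
surface: lufilkukngaf

cell VEL=ki, NUM=ak, CASE=zo:
underlying: lufil-kuk-vu-ip
1. f -> v, k -> g, p -> b, s -> z, t -> d / _ Z: fires at position(s) 8: lufilkugvuip
2. b -> p, d -> t, g -> k, v -> f, z -> s / _ #: no change
surface: lufilkugvuip

cell VEL=em, NUM=ri, CASE=pa:
underlying: lufil-ma-op-gav
1. f -> v, k -> g, p -> b, s -> z, t -> d / _ Z: fires at position(s) 9: lufilmaobgav
2. b -> p, d -> t, g -> k, v -> f, z -> s / _ #: fires at position(s) 12: lufilmaobgaf
surface: lufilmaobgaf
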